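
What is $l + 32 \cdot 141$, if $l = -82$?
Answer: $4430$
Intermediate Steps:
$l + 32 \cdot 141 = -82 + 32 \cdot 141 = -82 + 4512 = 4430$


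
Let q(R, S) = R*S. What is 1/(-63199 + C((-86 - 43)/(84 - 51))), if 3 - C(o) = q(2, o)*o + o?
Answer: -121/7649941 ≈ -1.5817e-5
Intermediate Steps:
C(o) = 3 - o - 2*o**2 (C(o) = 3 - ((2*o)*o + o) = 3 - (2*o**2 + o) = 3 - (o + 2*o**2) = 3 + (-o - 2*o**2) = 3 - o - 2*o**2)
1/(-63199 + C((-86 - 43)/(84 - 51))) = 1/(-63199 + (3 - (-86 - 43)/(84 - 51) - 2*(-86 - 43)**2/(84 - 51)**2)) = 1/(-63199 + (3 - (-129)/33 - 2*(-129/33)**2)) = 1/(-63199 + (3 - (-129)/33 - 2*(-129*1/33)**2)) = 1/(-63199 + (3 - 1*(-43/11) - 2*(-43/11)**2)) = 1/(-63199 + (3 + 43/11 - 2*1849/121)) = 1/(-63199 + (3 + 43/11 - 3698/121)) = 1/(-63199 - 2862/121) = 1/(-7649941/121) = -121/7649941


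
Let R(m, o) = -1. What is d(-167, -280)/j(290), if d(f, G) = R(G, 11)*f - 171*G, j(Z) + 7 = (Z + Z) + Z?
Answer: 48047/863 ≈ 55.674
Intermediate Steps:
j(Z) = -7 + 3*Z (j(Z) = -7 + ((Z + Z) + Z) = -7 + (2*Z + Z) = -7 + 3*Z)
d(f, G) = -f - 171*G
d(-167, -280)/j(290) = (-1*(-167) - 171*(-280))/(-7 + 3*290) = (167 + 47880)/(-7 + 870) = 48047/863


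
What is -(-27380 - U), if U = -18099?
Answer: 9281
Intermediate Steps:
-(-27380 - U) = -(-27380 - 1*(-18099)) = -(-27380 + 18099) = -1*(-9281) = 9281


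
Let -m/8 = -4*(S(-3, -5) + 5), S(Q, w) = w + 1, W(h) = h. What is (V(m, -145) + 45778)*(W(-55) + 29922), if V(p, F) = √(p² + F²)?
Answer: 1367251526 + 29867*√22049 ≈ 1.3717e+9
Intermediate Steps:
S(Q, w) = 1 + w
m = 32 (m = -(-32)*((1 - 5) + 5) = -(-32)*(-4 + 5) = -(-32) = -8*(-4) = 32)
V(p, F) = √(F² + p²)
(V(m, -145) + 45778)*(W(-55) + 29922) = (√((-145)² + 32²) + 45778)*(-55 + 29922) = (√(21025 + 1024) + 45778)*29867 = (√22049 + 45778)*29867 = (45778 + √22049)*29867 = 1367251526 + 29867*√22049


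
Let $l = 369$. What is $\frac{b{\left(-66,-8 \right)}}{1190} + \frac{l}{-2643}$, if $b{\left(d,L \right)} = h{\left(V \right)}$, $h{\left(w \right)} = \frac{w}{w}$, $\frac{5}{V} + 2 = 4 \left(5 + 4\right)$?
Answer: $- \frac{145489}{1048390} \approx -0.13877$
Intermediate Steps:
$V = \frac{5}{34}$ ($V = \frac{5}{-2 + 4 \left(5 + 4\right)} = \frac{5}{-2 + 4 \cdot 9} = \frac{5}{-2 + 36} = \frac{5}{34} \approx 0.14706$)
$h{\left(w \right)} = 1$
$b{\left(d,L \right)} = 1$
$\frac{b{\left(-66,-8 \right)}}{1190} + \frac{l}{-2643} = 1 \cdot \frac{1}{1190} + \frac{369}{-2643} = 1 \cdot \frac{1}{1190} + 369 \left(- \frac{1}{2643}\right) = \frac{1}{1190} - \frac{123}{881} = - \frac{145489}{1048390}$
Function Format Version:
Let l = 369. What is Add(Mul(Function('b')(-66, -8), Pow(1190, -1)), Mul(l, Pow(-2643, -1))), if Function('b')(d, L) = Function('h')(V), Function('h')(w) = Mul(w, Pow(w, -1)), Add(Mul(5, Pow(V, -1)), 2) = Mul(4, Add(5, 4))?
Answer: Rational(-145489, 1048390) ≈ -0.13877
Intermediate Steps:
V = Rational(5, 34) (V = Mul(5, Pow(Add(-2, Mul(4, Add(5, 4))), -1)) = Mul(5, Pow(Add(-2, Mul(4, 9)), -1)) = Mul(5, Pow(Add(-2, 36), -1)) = Mul(5, Pow(34, -1)) = Mul(5, Rational(1, 34)) = Rational(5, 34) ≈ 0.14706)
Function('h')(w) = 1
Function('b')(d, L) = 1
Add(Mul(Function('b')(-66, -8), Pow(1190, -1)), Mul(l, Pow(-2643, -1))) = Add(Mul(1, Pow(1190, -1)), Mul(369, Pow(-2643, -1))) = Add(Mul(1, Rational(1, 1190)), Mul(369, Rational(-1, 2643))) = Add(Rational(1, 1190), Rational(-123, 881)) = Rational(-145489, 1048390)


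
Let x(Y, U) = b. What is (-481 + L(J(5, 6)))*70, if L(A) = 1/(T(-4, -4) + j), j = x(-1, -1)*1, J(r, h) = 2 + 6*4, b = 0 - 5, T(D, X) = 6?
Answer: -33600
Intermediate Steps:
b = -5
x(Y, U) = -5
J(r, h) = 26 (J(r, h) = 2 + 24 = 26)
j = -5 (j = -5*1 = -5)
L(A) = 1 (L(A) = 1/(6 - 5) = 1/1 = 1)
(-481 + L(J(5, 6)))*70 = (-481 + 1)*70 = -480*70 = -33600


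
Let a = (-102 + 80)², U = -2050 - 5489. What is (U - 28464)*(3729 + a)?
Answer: -151680639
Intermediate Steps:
U = -7539
a = 484 (a = (-22)² = 484)
(U - 28464)*(3729 + a) = (-7539 - 28464)*(3729 + 484) = -36003*4213 = -151680639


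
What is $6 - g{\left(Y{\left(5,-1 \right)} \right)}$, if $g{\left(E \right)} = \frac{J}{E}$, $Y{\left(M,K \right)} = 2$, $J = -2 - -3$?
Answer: $\frac{11}{2} \approx 5.5$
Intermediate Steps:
$J = 1$ ($J = -2 + 3 = 1$)
$g{\left(E \right)} = \frac{1}{E}$ ($g{\left(E \right)} = 1 \frac{1}{E} = \frac{1}{E}$)
$6 - g{\left(Y{\left(5,-1 \right)} \right)} = 6 - \frac{1}{2} = \frac{11}{2}$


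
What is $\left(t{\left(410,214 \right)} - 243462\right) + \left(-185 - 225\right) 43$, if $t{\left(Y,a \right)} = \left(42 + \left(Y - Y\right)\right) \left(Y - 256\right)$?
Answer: $-254624$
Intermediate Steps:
$t{\left(Y,a \right)} = -10752 + 42 Y$ ($t{\left(Y,a \right)} = \left(42 + 0\right) \left(-256 + Y\right) = 42 \left(-256 + Y\right) = -10752 + 42 Y$)
$\left(t{\left(410,214 \right)} - 243462\right) + \left(-185 - 225\right) 43 = \left(\left(-10752 + 42 \cdot 410\right) - 243462\right) + \left(-185 - 225\right) 43 = \left(\left(-10752 + 17220\right) - 243462\right) - 17630 = \left(6468 - 243462\right) - 17630 = -236994 - 17630 = -254624$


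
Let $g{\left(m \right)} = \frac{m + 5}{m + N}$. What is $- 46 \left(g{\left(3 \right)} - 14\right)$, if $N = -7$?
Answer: $736$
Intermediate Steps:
$g{\left(m \right)} = \frac{5 + m}{-7 + m}$ ($g{\left(m \right)} = \frac{m + 5}{m - 7} = \frac{5 + m}{-7 + m}$)
$- 46 \left(g{\left(3 \right)} - 14\right) = - 46 \left(\frac{5 + 3}{-7 + 3} - 14\right) = - 46 \left(\frac{1}{-4} \cdot 8 - 14\right) = - 46 \left(\left(- \frac{1}{4}\right) 8 - 14\right) = - 46 \left(-2 - 14\right) = \left(-46\right) \left(-16\right) = 736$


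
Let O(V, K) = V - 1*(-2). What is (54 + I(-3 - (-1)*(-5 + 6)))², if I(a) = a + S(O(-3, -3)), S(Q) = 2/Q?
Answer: 2500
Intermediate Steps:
O(V, K) = 2 + V (O(V, K) = V + 2 = 2 + V)
I(a) = -2 + a (I(a) = a + 2/(2 - 3) = a + 2/(-1) = a + 2*(-1) = a - 2 = -2 + a)
(54 + I(-3 - (-1)*(-5 + 6)))² = (54 + (-2 + (-3 - (-1)*(-5 + 6))))² = (54 + (-2 + (-3 - (-1))))² = (54 + (-2 + (-3 - 1*(-1))))² = (54 + (-2 + (-3 + 1)))² = (54 + (-2 - 2))² = (54 - 4)² = 50² = 2500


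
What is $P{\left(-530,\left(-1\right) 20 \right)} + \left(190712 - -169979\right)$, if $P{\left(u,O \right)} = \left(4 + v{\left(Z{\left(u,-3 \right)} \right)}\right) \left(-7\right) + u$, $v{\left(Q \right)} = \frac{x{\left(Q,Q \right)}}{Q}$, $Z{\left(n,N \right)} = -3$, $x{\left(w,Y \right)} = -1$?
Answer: $\frac{1080392}{3} \approx 3.6013 \cdot 10^{5}$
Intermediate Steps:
$v{\left(Q \right)} = - \frac{1}{Q}$
$P{\left(u,O \right)} = - \frac{91}{3} + u$ ($P{\left(u,O \right)} = \left(4 - \frac{1}{-3}\right) \left(-7\right) + u = \left(4 - - \frac{1}{3}\right) \left(-7\right) + u = \left(4 + \frac{1}{3}\right) \left(-7\right) + u = \frac{13}{3} \left(-7\right) + u = - \frac{91}{3} + u$)
$P{\left(-530,\left(-1\right) 20 \right)} + \left(190712 - -169979\right) = \left(- \frac{91}{3} - 530\right) + \left(190712 - -169979\right) = - \frac{1681}{3} + \left(190712 + 169979\right) = - \frac{1681}{3} + 360691 = \frac{1080392}{3}$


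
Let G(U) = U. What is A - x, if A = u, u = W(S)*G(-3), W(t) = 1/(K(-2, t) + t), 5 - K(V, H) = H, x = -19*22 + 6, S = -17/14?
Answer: 2057/5 ≈ 411.40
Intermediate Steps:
S = -17/14 (S = -17*1/14 = -17/14 ≈ -1.2143)
x = -412 (x = -418 + 6 = -412)
K(V, H) = 5 - H
W(t) = ⅕ (W(t) = 1/((5 - t) + t) = 1/5 = ⅕)
u = -⅗ (u = (⅕)*(-3) = -⅗ ≈ -0.60000)
A = -⅗ ≈ -0.60000
A - x = -⅗ - 1*(-412) = -⅗ + 412 = 2057/5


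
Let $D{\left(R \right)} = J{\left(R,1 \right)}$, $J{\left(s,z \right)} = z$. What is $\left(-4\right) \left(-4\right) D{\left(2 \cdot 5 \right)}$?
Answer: $16$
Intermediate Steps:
$D{\left(R \right)} = 1$
$\left(-4\right) \left(-4\right) D{\left(2 \cdot 5 \right)} = \left(-4\right) \left(-4\right) 1 = 16 \cdot 1 = 16$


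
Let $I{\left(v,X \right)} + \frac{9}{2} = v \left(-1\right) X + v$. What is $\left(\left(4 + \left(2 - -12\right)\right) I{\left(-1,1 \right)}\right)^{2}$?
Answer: $6561$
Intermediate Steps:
$I{\left(v,X \right)} = - \frac{9}{2} + v - X v$ ($I{\left(v,X \right)} = - \frac{9}{2} + \left(v \left(-1\right) X + v\right) = - \frac{9}{2} + \left(- v X + v\right) = - \frac{9}{2} - \left(- v + X v\right) = - \frac{9}{2} + v - X v$)
$\left(\left(4 + \left(2 - -12\right)\right) I{\left(-1,1 \right)}\right)^{2} = \left(\left(4 + \left(2 - -12\right)\right) \left(- \frac{9}{2} - 1 - 1 \left(-1\right)\right)\right)^{2} = \left(\left(4 + \left(2 + 12\right)\right) \left(- \frac{9}{2} - 1 + 1\right)\right)^{2} = \left(\left(4 + 14\right) \left(- \frac{9}{2}\right)\right)^{2} = \left(18 \left(- \frac{9}{2}\right)\right)^{2} = \left(-81\right)^{2} = 6561$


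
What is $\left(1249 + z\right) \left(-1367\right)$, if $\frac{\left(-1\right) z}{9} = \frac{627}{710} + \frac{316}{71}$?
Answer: $- \frac{1165650469}{710} \approx -1.6418 \cdot 10^{6}$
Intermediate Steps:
$z = - \frac{34083}{710}$ ($z = - 9 \left(\frac{627}{710} + \frac{316}{71}\right) = \left(-9\right) \frac{3787}{710} = - \frac{34083}{710} \approx -48.004$)
$\left(1249 + z\right) \left(-1367\right) = \left(1249 - \frac{34083}{710}\right) \left(-1367\right) = \frac{852707}{710} \left(-1367\right) = - \frac{1165650469}{710}$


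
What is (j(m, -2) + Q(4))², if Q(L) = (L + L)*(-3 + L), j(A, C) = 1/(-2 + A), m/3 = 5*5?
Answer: 342225/5329 ≈ 64.219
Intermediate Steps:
m = 75 (m = 3*(5*5) = 3*25 = 75)
Q(L) = 2*L*(-3 + L) (Q(L) = (2*L)*(-3 + L) = 2*L*(-3 + L))
(j(m, -2) + Q(4))² = (1/(-2 + 75) + 2*4*(-3 + 4))² = (1/73 + 2*4*1)² = (1/73 + 8)² = (585/73)² = 342225/5329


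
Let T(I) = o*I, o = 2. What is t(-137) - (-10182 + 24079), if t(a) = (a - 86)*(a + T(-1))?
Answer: 17100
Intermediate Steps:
T(I) = 2*I
t(a) = (-86 + a)*(-2 + a) (t(a) = (a - 86)*(a + 2*(-1)) = (-86 + a)*(a - 2) = (-86 + a)*(-2 + a))
t(-137) - (-10182 + 24079) = (172 + (-137)² - 88*(-137)) - (-10182 + 24079) = (172 + 18769 + 12056) - 1*13897 = 30997 - 13897 = 17100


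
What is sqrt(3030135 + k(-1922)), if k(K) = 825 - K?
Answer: sqrt(3032882) ≈ 1741.5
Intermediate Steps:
sqrt(3030135 + k(-1922)) = sqrt(3030135 + (825 - 1*(-1922))) = sqrt(3030135 + (825 + 1922)) = sqrt(3030135 + 2747) = sqrt(3032882)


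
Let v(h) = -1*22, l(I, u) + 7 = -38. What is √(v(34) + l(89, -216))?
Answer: I*√67 ≈ 8.1853*I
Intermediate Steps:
l(I, u) = -45 (l(I, u) = -7 - 38 = -45)
v(h) = -22
√(v(34) + l(89, -216)) = √(-22 - 45) = √(-67) = I*√67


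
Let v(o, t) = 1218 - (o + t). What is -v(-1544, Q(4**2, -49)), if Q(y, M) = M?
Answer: -2811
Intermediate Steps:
v(o, t) = 1218 - o - t (v(o, t) = 1218 + (-o - t) = 1218 - o - t)
-v(-1544, Q(4**2, -49)) = -(1218 - 1*(-1544) - 1*(-49)) = -(1218 + 1544 + 49) = -1*2811 = -2811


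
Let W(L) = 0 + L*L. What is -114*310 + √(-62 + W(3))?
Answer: -35340 + I*√53 ≈ -35340.0 + 7.2801*I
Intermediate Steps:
W(L) = L² (W(L) = 0 + L² = L²)
-114*310 + √(-62 + W(3)) = -114*310 + √(-62 + 3²) = -35340 + √(-62 + 9) = -35340 + √(-53) = -35340 + I*√53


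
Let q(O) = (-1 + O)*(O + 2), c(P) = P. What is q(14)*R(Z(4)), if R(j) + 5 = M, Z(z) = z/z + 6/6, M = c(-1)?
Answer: -1248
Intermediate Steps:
M = -1
Z(z) = 2 (Z(z) = 1 + 6*(⅙) = 1 + 1 = 2)
R(j) = -6 (R(j) = -5 - 1 = -6)
q(O) = (-1 + O)*(2 + O)
q(14)*R(Z(4)) = (-2 + 14 + 14²)*(-6) = (-2 + 14 + 196)*(-6) = 208*(-6) = -1248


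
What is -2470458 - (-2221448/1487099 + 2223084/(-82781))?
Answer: -304118641110631898/123103542319 ≈ -2.4704e+6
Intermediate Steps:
-2470458 - (-2221448/1487099 + 2223084/(-82781)) = -2470458 - (-2221448*1/1487099 + 2223084*(-1/82781)) = -2470458 - (-2221448/1487099 - 2223084/82781) = -2470458 - 1*(-3489839680204/123103542319) = -2470458 + 3489839680204/123103542319 = -304118641110631898/123103542319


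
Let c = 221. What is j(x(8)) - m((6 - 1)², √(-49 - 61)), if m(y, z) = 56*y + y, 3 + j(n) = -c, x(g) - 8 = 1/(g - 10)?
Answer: -1649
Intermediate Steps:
x(g) = 8 + 1/(-10 + g) (x(g) = 8 + 1/(g - 10) = 8 + 1/(-10 + g))
j(n) = -224 (j(n) = -3 - 1*221 = -3 - 221 = -224)
m(y, z) = 57*y
j(x(8)) - m((6 - 1)², √(-49 - 61)) = -224 - 57*(6 - 1)² = -224 - 57*5² = -224 - 57*25 = -224 - 1*1425 = -224 - 1425 = -1649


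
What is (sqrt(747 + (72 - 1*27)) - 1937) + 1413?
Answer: -524 + 6*sqrt(22) ≈ -495.86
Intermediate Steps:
(sqrt(747 + (72 - 1*27)) - 1937) + 1413 = (sqrt(747 + (72 - 27)) - 1937) + 1413 = (sqrt(747 + 45) - 1937) + 1413 = (sqrt(792) - 1937) + 1413 = (6*sqrt(22) - 1937) + 1413 = (-1937 + 6*sqrt(22)) + 1413 = -524 + 6*sqrt(22)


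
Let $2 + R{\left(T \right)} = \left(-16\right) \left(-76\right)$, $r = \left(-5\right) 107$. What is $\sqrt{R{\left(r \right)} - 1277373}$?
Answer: $i \sqrt{1276159} \approx 1129.7 i$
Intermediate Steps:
$r = -535$
$R{\left(T \right)} = 1214$ ($R{\left(T \right)} = -2 - -1216 = -2 + 1216 = 1214$)
$\sqrt{R{\left(r \right)} - 1277373} = \sqrt{1214 - 1277373} = \sqrt{-1276159} = i \sqrt{1276159}$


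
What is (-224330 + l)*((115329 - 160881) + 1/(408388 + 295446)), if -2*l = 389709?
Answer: 26878987381655423/1407668 ≈ 1.9095e+10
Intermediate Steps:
l = -389709/2 (l = -½*389709 = -389709/2 ≈ -1.9485e+5)
(-224330 + l)*((115329 - 160881) + 1/(408388 + 295446)) = (-224330 - 389709/2)*((115329 - 160881) + 1/(408388 + 295446)) = -838369*(-45552 + 1/703834)/2 = -838369/2*(-32061046367/703834) = 26878987381655423/1407668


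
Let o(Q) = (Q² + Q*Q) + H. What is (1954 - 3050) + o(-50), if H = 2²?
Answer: 3908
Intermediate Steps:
H = 4
o(Q) = 4 + 2*Q² (o(Q) = (Q² + Q*Q) + 4 = (Q² + Q²) + 4 = 2*Q² + 4 = 4 + 2*Q²)
(1954 - 3050) + o(-50) = (1954 - 3050) + (4 + 2*(-50)²) = -1096 + (4 + 2*2500) = -1096 + (4 + 5000) = -1096 + 5004 = 3908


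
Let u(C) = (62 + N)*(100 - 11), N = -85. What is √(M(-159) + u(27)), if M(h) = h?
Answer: I*√2206 ≈ 46.968*I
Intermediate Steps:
u(C) = -2047 (u(C) = (62 - 85)*(100 - 11) = -23*89 = -2047)
√(M(-159) + u(27)) = √(-159 - 2047) = √(-2206) = I*√2206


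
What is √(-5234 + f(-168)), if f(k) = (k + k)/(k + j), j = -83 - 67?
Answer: I*√14699338/53 ≈ 72.339*I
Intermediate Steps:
j = -150
f(k) = 2*k/(-150 + k) (f(k) = (k + k)/(k - 150) = (2*k)/(-150 + k) = 2*k/(-150 + k))
√(-5234 + f(-168)) = √(-5234 + 2*(-168)/(-150 - 168)) = √(-5234 + 2*(-168)/(-318)) = √(-5234 + 2*(-168)*(-1/318)) = √(-5234 + 56/53) = √(-277346/53) = I*√14699338/53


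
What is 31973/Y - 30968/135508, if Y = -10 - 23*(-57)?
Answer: 1073076979/44073977 ≈ 24.347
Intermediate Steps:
Y = 1301 (Y = -10 + 1311 = 1301)
31973/Y - 30968/135508 = 31973/1301 - 30968/135508 = 31973*(1/1301) - 30968*1/135508 = 31973/1301 - 7742/33877 = 1073076979/44073977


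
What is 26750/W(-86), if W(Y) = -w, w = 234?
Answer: -13375/117 ≈ -114.32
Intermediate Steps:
W(Y) = -234 (W(Y) = -1*234 = -234)
26750/W(-86) = 26750/(-234) = 26750*(-1/234) = -13375/117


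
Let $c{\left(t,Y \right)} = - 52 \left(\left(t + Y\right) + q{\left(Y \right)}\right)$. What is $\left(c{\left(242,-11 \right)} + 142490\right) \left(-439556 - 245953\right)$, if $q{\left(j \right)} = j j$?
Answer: $-85130620674$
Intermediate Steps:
$q{\left(j \right)} = j^{2}$
$c{\left(t,Y \right)} = - 52 Y - 52 t - 52 Y^{2}$ ($c{\left(t,Y \right)} = - 52 \left(\left(t + Y\right) + Y^{2}\right) = - 52 \left(\left(Y + t\right) + Y^{2}\right) = - 52 \left(Y + t + Y^{2}\right) = - 52 Y - 52 t - 52 Y^{2}$)
$\left(c{\left(242,-11 \right)} + 142490\right) \left(-439556 - 245953\right) = \left(\left(\left(-52\right) \left(-11\right) - 12584 - 52 \left(-11\right)^{2}\right) + 142490\right) \left(-439556 - 245953\right) = \left(\left(572 - 12584 - 6292\right) + 142490\right) \left(-439556 - 245953\right) = \left(\left(572 - 12584 - 6292\right) + 142490\right) \left(-685509\right) = \left(-18304 + 142490\right) \left(-685509\right) = 124186 \left(-685509\right) = -85130620674$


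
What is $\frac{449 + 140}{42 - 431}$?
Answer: $- \frac{589}{389} \approx -1.5141$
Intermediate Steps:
$\frac{449 + 140}{42 - 431} = \frac{589}{-389} = 589 \left(- \frac{1}{389}\right) = - \frac{589}{389}$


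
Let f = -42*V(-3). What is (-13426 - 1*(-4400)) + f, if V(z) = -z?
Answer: -9152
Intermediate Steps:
f = -126 (f = -(-42)*(-3) = -42*3 = -126)
(-13426 - 1*(-4400)) + f = (-13426 - 1*(-4400)) - 126 = (-13426 + 4400) - 126 = -9026 - 126 = -9152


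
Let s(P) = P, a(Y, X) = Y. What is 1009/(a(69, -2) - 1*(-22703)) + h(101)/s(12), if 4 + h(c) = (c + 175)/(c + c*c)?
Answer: -11213429/39099524 ≈ -0.28679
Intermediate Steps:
h(c) = -4 + (175 + c)/(c + c²) (h(c) = -4 + (c + 175)/(c + c*c) = -4 + (175 + c)/(c + c²))
1009/(a(69, -2) - 1*(-22703)) + h(101)/s(12) = 1009/(69 - 1*(-22703)) + ((175 - 4*101² - 3*101)/(101*(1 + 101)))/12 = 1009/(69 + 22703) + ((1/101)*(175 - 4*10201 - 303)/102)*(1/12) = 1009/22772 + ((1/101)*(1/102)*(175 - 40804 - 303))*(1/12) = 1009*(1/22772) + ((1/101)*(1/102)*(-40932))*(1/12) = 1009/22772 - 6822/1717*1/12 = 1009/22772 - 1137/3434 = -11213429/39099524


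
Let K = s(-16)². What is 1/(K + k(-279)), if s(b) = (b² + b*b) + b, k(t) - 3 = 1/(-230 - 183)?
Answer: 413/101605846 ≈ 4.0647e-6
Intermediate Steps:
k(t) = 1238/413 (k(t) = 3 + 1/(-230 - 183) = 3 + 1/(-413) = 3 - 1/413 = 1238/413)
s(b) = b + 2*b² (s(b) = (b² + b²) + b = 2*b² + b = b + 2*b²)
K = 246016 (K = (-16*(1 + 2*(-16)))² = (-16*(1 - 32))² = (-16*(-31))² = 496² = 246016)
1/(K + k(-279)) = 1/(246016 + 1238/413) = 1/(101605846/413) = 413/101605846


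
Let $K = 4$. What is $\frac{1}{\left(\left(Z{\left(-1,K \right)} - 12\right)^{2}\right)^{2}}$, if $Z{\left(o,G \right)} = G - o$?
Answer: $\frac{1}{2401} \approx 0.00041649$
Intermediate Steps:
$\frac{1}{\left(\left(Z{\left(-1,K \right)} - 12\right)^{2}\right)^{2}} = \frac{1}{\left(\left(\left(4 - -1\right) - 12\right)^{2}\right)^{2}} = \frac{1}{\left(\left(\left(4 + 1\right) - 12\right)^{2}\right)^{2}} = \frac{1}{\left(\left(5 - 12\right)^{2}\right)^{2}} = \frac{1}{\left(\left(-7\right)^{2}\right)^{2}} = \frac{1}{49^{2}} = \frac{1}{2401}$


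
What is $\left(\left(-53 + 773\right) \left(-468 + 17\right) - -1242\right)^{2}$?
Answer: $104638016484$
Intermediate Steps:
$\left(\left(-53 + 773\right) \left(-468 + 17\right) - -1242\right)^{2} = \left(720 \left(-451\right) + 1242\right)^{2} = \left(-324720 + 1242\right)^{2} = \left(-323478\right)^{2} = 104638016484$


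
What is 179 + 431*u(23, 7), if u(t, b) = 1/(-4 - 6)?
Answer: 1359/10 ≈ 135.90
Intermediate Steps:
u(t, b) = -1/10 (u(t, b) = 1/(-10) = -1/10)
179 + 431*u(23, 7) = 179 + 431*(-1/10) = 179 - 431/10 = 1359/10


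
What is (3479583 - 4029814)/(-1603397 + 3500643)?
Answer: -550231/1897246 ≈ -0.29002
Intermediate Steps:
(3479583 - 4029814)/(-1603397 + 3500643) = -550231/1897246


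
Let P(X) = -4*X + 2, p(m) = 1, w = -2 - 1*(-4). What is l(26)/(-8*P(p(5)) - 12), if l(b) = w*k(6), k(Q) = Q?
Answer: 3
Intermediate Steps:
w = 2 (w = -2 + 4 = 2)
l(b) = 12 (l(b) = 2*6 = 12)
P(X) = 2 - 4*X
l(26)/(-8*P(p(5)) - 12) = 12/(-8*(2 - 4*1) - 12) = 12/(-8*(2 - 4) - 12) = 12/(-8*(-2) - 12) = 12/(16 - 12) = 12/4 = 12*(¼) = 3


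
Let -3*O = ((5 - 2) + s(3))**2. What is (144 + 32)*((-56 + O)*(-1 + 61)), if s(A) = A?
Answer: -718080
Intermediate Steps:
O = -12 (O = -((5 - 2) + 3)**2/3 = -(3 + 3)**2/3 = -1/3*6**2 = -1/3*36 = -12)
(144 + 32)*((-56 + O)*(-1 + 61)) = (144 + 32)*((-56 - 12)*(-1 + 61)) = 176*(-68*60) = 176*(-4080) = -718080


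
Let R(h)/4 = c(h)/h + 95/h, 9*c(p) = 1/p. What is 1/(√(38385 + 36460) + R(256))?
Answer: -32275316736/1627327279157759 + 21743271936*√74845/1627327279157759 ≈ 0.0036355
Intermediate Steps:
c(p) = 1/(9*p)
R(h) = 380/h + 4/(9*h²) (R(h) = 4*((1/(9*h))/h + 95/h) = 4*(1/(9*h²) + 95/h) = 4*(95/h + 1/(9*h²)) = 380/h + 4/(9*h²))
1/(√(38385 + 36460) + R(256)) = 1/(√(38385 + 36460) + (4/9)*(1 + 855*256)/256²) = 1/(√74845 + (4/9)*(1/65536)*(1 + 218880)) = 1/(√74845 + (4/9)*(1/65536)*218881) = 1/(√74845 + 218881/147456) = 1/(218881/147456 + √74845)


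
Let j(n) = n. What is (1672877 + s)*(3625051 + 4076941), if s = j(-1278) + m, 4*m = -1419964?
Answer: 10140504283136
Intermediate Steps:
m = -354991 (m = (1/4)*(-1419964) = -354991)
s = -356269 (s = -1278 - 354991 = -356269)
(1672877 + s)*(3625051 + 4076941) = (1672877 - 356269)*(3625051 + 4076941) = 1316608*7701992 = 10140504283136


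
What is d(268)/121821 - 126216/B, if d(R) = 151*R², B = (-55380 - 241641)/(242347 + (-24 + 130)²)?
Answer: 1300750832794264/12061131747 ≈ 1.0785e+5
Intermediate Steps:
B = -297021/253583 (B = -297021/(242347 + 106²) = -297021/(242347 + 11236) = -297021/253583 ≈ -1.1713)
d(268)/121821 - 126216/B = (151*268²)/121821 - 126216/(-297021/253583) = (151*71824)*(1/121821) - 126216*(-253583/297021) = 10845424*(1/121821) + 10668743976/99007 = 10845424/121821 + 10668743976/99007 = 1300750832794264/12061131747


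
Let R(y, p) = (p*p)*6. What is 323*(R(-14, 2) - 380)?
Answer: -114988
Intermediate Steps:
R(y, p) = 6*p**2 (R(y, p) = p**2*6 = 6*p**2)
323*(R(-14, 2) - 380) = 323*(6*2**2 - 380) = 323*(6*4 - 380) = 323*(24 - 380) = 323*(-356) = -114988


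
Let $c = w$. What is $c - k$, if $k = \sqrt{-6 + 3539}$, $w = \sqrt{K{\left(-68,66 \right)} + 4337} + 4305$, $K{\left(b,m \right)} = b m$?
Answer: $4305 - \sqrt{3533} + i \sqrt{151} \approx 4245.6 + 12.288 i$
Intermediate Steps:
$w = 4305 + i \sqrt{151}$ ($w = \sqrt{\left(-68\right) 66 + 4337} + 4305 = \sqrt{-4488 + 4337} + 4305 = \sqrt{-151} + 4305 = i \sqrt{151} + 4305 = 4305 + i \sqrt{151} \approx 4305.0 + 12.288 i$)
$c = 4305 + i \sqrt{151} \approx 4305.0 + 12.288 i$
$k = \sqrt{3533} \approx 59.439$
$c - k = \left(4305 + i \sqrt{151}\right) - \sqrt{3533} = 4305 - \sqrt{3533} + i \sqrt{151}$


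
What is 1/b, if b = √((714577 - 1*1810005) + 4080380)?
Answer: √746238/1492476 ≈ 0.00057880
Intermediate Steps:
b = 2*√746238 (b = √((714577 - 1810005) + 4080380) = √(-1095428 + 4080380) = √2984952 = 2*√746238 ≈ 1727.7)
1/b = 1/(2*√746238) = √746238/1492476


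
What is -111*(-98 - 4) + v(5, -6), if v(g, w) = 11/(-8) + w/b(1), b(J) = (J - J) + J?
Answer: 90517/8 ≈ 11315.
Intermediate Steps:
b(J) = J (b(J) = 0 + J = J)
v(g, w) = -11/8 + w (v(g, w) = 11/(-8) + w/1 = 11*(-⅛) + w*1 = -11/8 + w)
-111*(-98 - 4) + v(5, -6) = -111*(-98 - 4) + (-11/8 - 6) = -111*(-102) - 59/8 = 11322 - 59/8 = 90517/8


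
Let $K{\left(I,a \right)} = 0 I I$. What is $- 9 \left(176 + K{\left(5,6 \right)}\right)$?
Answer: $-1584$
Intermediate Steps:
$K{\left(I,a \right)} = 0$ ($K{\left(I,a \right)} = 0 I = 0$)
$- 9 \left(176 + K{\left(5,6 \right)}\right) = - 9 \left(176 + 0\right) = \left(-9\right) 176 = -1584$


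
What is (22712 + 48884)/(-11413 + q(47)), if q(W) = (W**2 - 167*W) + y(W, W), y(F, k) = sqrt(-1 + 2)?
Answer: -2557/609 ≈ -4.1987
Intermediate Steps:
y(F, k) = 1 (y(F, k) = sqrt(1) = 1)
q(W) = 1 + W**2 - 167*W (q(W) = (W**2 - 167*W) + 1 = 1 + W**2 - 167*W)
(22712 + 48884)/(-11413 + q(47)) = (22712 + 48884)/(-11413 + (1 + 47**2 - 167*47)) = 71596/(-11413 + (1 + 2209 - 7849)) = 71596/(-11413 - 5639) = 71596/(-17052) = 71596*(-1/17052) = -2557/609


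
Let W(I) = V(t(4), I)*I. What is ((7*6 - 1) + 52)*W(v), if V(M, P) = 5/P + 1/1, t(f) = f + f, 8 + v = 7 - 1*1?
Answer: 279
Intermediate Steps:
v = -2 (v = -8 + (7 - 1*1) = -8 + (7 - 1) = -8 + 6 = -2)
t(f) = 2*f
V(M, P) = 1 + 5/P (V(M, P) = 5/P + 1*1 = 5/P + 1 = 1 + 5/P)
W(I) = 5 + I (W(I) = ((5 + I)/I)*I = 5 + I)
((7*6 - 1) + 52)*W(v) = ((7*6 - 1) + 52)*(5 - 2) = ((42 - 1) + 52)*3 = (41 + 52)*3 = 93*3 = 279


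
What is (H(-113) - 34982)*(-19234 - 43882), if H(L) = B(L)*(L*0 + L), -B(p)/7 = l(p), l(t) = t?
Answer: 7849421340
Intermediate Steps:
B(p) = -7*p
H(L) = -7*L² (H(L) = (-7*L)*(L*0 + L) = (-7*L)*(0 + L) = (-7*L)*L = -7*L²)
(H(-113) - 34982)*(-19234 - 43882) = (-7*(-113)² - 34982)*(-19234 - 43882) = (-7*12769 - 34982)*(-63116) = (-89383 - 34982)*(-63116) = -124365*(-63116) = 7849421340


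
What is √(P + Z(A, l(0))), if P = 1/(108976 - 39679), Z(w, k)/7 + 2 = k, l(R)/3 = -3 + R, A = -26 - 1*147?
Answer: 2*I*√92439911199/69297 ≈ 8.775*I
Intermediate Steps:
A = -173 (A = -26 - 147 = -173)
l(R) = -9 + 3*R (l(R) = 3*(-3 + R) = -9 + 3*R)
Z(w, k) = -14 + 7*k
P = 1/69297 ≈ 1.4431e-5
√(P + Z(A, l(0))) = √(1/69297 + (-14 + 7*(-9 + 3*0))) = √(1/69297 + (-14 + 7*(-9 + 0))) = √(1/69297 + (-14 + 7*(-9))) = √(1/69297 + (-14 - 63)) = √(1/69297 - 77) = √(-5335868/69297) = 2*I*√92439911199/69297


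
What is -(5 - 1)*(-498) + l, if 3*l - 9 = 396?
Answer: 2127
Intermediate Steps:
l = 135 (l = 3 + (1/3)*396 = 3 + 132 = 135)
-(5 - 1)*(-498) + l = -(5 - 1)*(-498) + 135 = -1*4*(-498) + 135 = -4*(-498) + 135 = 1992 + 135 = 2127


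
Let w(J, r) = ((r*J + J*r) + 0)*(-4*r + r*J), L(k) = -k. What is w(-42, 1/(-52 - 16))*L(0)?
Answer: 0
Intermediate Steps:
w(J, r) = 2*J*r*(-4*r + J*r) (w(J, r) = ((J*r + J*r) + 0)*(-4*r + J*r) = (2*J*r + 0)*(-4*r + J*r) = (2*J*r)*(-4*r + J*r) = 2*J*r*(-4*r + J*r))
w(-42, 1/(-52 - 16))*L(0) = (2*(-42)*(1/(-52 - 16))**2*(-4 - 42))*(-1*0) = (2*(-42)*(1/(-68))**2*(-46))*0 = (2*(-42)*(-1/68)**2*(-46))*0 = (2*(-42)*(1/4624)*(-46))*0 = (483/578)*0 = 0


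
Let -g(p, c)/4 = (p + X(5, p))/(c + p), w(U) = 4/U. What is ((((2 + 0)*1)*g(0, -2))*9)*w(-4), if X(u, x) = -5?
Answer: 180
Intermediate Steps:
g(p, c) = -4*(-5 + p)/(c + p) (g(p, c) = -4*(p - 5)/(c + p) = -4*(-5 + p)/(c + p))
((((2 + 0)*1)*g(0, -2))*9)*w(-4) = ((((2 + 0)*1)*(4*(5 - 1*0)/(-2 + 0)))*9)*(4/(-4)) = (((2*1)*(4*(5 + 0)/(-2)))*9)*(4*(-¼)) = ((2*(4*(-½)*5))*9)*(-1) = ((2*(-10))*9)*(-1) = -20*9*(-1) = -180*(-1) = 180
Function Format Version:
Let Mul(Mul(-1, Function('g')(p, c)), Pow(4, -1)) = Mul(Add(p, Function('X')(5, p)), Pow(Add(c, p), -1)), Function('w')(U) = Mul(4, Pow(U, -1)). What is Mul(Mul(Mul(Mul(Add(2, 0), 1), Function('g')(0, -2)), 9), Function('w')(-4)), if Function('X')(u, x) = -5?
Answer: 180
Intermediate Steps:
Function('g')(p, c) = Mul(-4, Pow(Add(c, p), -1), Add(-5, p)) (Function('g')(p, c) = Mul(-4, Mul(Add(p, -5), Pow(Add(c, p), -1))) = Mul(-4, Mul(Add(-5, p), Pow(Add(c, p), -1))) = Mul(-4, Mul(Pow(Add(c, p), -1), Add(-5, p))) = Mul(-4, Pow(Add(c, p), -1), Add(-5, p)))
Mul(Mul(Mul(Mul(Add(2, 0), 1), Function('g')(0, -2)), 9), Function('w')(-4)) = Mul(Mul(Mul(Mul(Add(2, 0), 1), Mul(4, Pow(Add(-2, 0), -1), Add(5, Mul(-1, 0)))), 9), Mul(4, Pow(-4, -1))) = Mul(Mul(Mul(Mul(2, 1), Mul(4, Pow(-2, -1), Add(5, 0))), 9), Mul(4, Rational(-1, 4))) = Mul(Mul(Mul(2, Mul(4, Rational(-1, 2), 5)), 9), -1) = Mul(Mul(Mul(2, -10), 9), -1) = Mul(Mul(-20, 9), -1) = Mul(-180, -1) = 180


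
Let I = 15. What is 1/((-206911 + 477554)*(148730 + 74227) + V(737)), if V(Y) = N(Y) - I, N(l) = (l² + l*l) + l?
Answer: 1/60342838411 ≈ 1.6572e-11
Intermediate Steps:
N(l) = l + 2*l² (N(l) = (l² + l²) + l = 2*l² + l = l + 2*l²)
V(Y) = -15 + Y*(1 + 2*Y) (V(Y) = Y*(1 + 2*Y) - 1*15 = Y*(1 + 2*Y) - 15 = -15 + Y*(1 + 2*Y))
1/((-206911 + 477554)*(148730 + 74227) + V(737)) = 1/((-206911 + 477554)*(148730 + 74227) + (-15 + 737*(1 + 2*737))) = 1/(270643*222957 + (-15 + 737*(1 + 1474))) = 1/(60341751351 + (-15 + 737*1475)) = 1/(60341751351 + (-15 + 1087075)) = 1/(60341751351 + 1087060) = 1/60342838411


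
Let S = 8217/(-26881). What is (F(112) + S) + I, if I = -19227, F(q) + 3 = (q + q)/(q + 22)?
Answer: -34631289077/1801027 ≈ -19229.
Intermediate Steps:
F(q) = -3 + 2*q/(22 + q) (F(q) = -3 + (q + q)/(q + 22) = -3 + (2*q)/(22 + q) = -3 + 2*q/(22 + q))
S = -8217/26881 (S = 8217*(-1/26881) = -8217/26881 ≈ -0.30568)
(F(112) + S) + I = ((-66 - 1*112)/(22 + 112) - 8217/26881) - 19227 = ((-66 - 112)/134 - 8217/26881) - 19227 = ((1/134)*(-178) - 8217/26881) - 19227 = (-89/67 - 8217/26881) - 19227 = -2942948/1801027 - 19227 = -34631289077/1801027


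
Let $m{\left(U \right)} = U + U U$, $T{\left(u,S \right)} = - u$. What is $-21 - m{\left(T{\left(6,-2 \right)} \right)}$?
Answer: $-51$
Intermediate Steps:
$m{\left(U \right)} = U + U^{2}$
$-21 - m{\left(T{\left(6,-2 \right)} \right)} = -21 - \left(-1\right) 6 \left(1 - 6\right) = -21 - - 6 \left(1 - 6\right) = -21 - \left(-6\right) \left(-5\right) = -21 - 30 = -51$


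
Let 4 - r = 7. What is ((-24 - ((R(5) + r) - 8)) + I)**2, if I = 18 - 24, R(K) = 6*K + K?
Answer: 2916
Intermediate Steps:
r = -3 (r = 4 - 1*7 = 4 - 7 = -3)
R(K) = 7*K
I = -6
((-24 - ((R(5) + r) - 8)) + I)**2 = ((-24 - ((7*5 - 3) - 8)) - 6)**2 = ((-24 - ((35 - 3) - 8)) - 6)**2 = ((-24 - (32 - 8)) - 6)**2 = ((-24 - 1*24) - 6)**2 = ((-24 - 24) - 6)**2 = (-48 - 6)**2 = (-54)**2 = 2916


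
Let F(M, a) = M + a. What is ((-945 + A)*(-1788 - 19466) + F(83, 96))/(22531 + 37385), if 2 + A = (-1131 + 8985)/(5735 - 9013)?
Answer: 1002205837/2975828 ≈ 336.78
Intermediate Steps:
A = -655/149 (A = -2 + (-1131 + 8985)/(5735 - 9013) = -2 + 7854/(-3278) = -2 + 7854*(-1/3278) = -2 - 357/149 = -655/149 ≈ -4.3960)
((-945 + A)*(-1788 - 19466) + F(83, 96))/(22531 + 37385) = ((-945 - 655/149)*(-1788 - 19466) + (83 + 96))/(22531 + 37385) = (-141460/149*(-21254) + 179)/59916 = (3006590840/149 + 179)*(1/59916) = (3006617511/149)*(1/59916) = 1002205837/2975828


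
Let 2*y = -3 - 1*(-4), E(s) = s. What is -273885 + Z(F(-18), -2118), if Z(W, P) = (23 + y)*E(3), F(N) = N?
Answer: -547629/2 ≈ -2.7381e+5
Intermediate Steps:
y = ½ (y = (-3 - 1*(-4))/2 = (-3 + 4)/2 = (½)*1 = ½ ≈ 0.50000)
Z(W, P) = 141/2 (Z(W, P) = (23 + ½)*3 = (47/2)*3 = 141/2)
-273885 + Z(F(-18), -2118) = -273885 + 141/2 = -547629/2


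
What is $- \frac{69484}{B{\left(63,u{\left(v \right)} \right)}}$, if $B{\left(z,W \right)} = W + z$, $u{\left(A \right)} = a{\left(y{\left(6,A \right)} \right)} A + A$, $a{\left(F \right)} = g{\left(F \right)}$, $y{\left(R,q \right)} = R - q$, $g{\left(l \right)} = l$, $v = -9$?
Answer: $\frac{69484}{81} \approx 857.83$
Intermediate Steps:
$a{\left(F \right)} = F$
$u{\left(A \right)} = A + A \left(6 - A\right)$ ($u{\left(A \right)} = \left(6 - A\right) A + A = A \left(6 - A\right) + A = A + A \left(6 - A\right)$)
$- \frac{69484}{B{\left(63,u{\left(v \right)} \right)}} = - \frac{69484}{- 9 \left(7 - -9\right) + 63} = - \frac{69484}{- 9 \left(7 + 9\right) + 63} = - \frac{69484}{\left(-9\right) 16 + 63} = - \frac{69484}{-144 + 63} = - \frac{69484}{-81} = \left(-69484\right) \left(- \frac{1}{81}\right) = \frac{69484}{81}$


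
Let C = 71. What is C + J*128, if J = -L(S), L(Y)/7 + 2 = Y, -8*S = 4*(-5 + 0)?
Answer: -377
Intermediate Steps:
S = 5/2 (S = -(-5 + 0)/2 = -(-5)/2 = -1/8*(-20) = 5/2 ≈ 2.5000)
L(Y) = -14 + 7*Y
J = -7/2 (J = -(-14 + 7*(5/2)) = -(-14 + 35/2) = -1*7/2 = -7/2 ≈ -3.5000)
C + J*128 = 71 - 7/2*128 = 71 - 448 = -377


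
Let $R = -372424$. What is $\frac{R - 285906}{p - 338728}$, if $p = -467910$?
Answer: $\frac{329165}{403319} \approx 0.81614$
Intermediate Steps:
$\frac{R - 285906}{p - 338728} = \frac{-372424 - 285906}{-467910 - 338728} = - \frac{658330}{-806638} = \left(-658330\right) \left(- \frac{1}{806638}\right) = \frac{329165}{403319}$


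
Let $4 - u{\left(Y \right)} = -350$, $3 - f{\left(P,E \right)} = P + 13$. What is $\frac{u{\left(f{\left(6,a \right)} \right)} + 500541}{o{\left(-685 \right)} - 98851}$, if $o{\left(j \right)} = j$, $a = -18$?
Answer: $- \frac{500895}{99536} \approx -5.0323$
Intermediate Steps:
$f{\left(P,E \right)} = -10 - P$ ($f{\left(P,E \right)} = 3 - \left(P + 13\right) = 3 - \left(13 + P\right) = -10 - P$)
$u{\left(Y \right)} = 354$ ($u{\left(Y \right)} = 4 - -350 = 4 + 350 = 354$)
$\frac{u{\left(f{\left(6,a \right)} \right)} + 500541}{o{\left(-685 \right)} - 98851} = \frac{354 + 500541}{-685 - 98851} = \frac{500895}{-99536} = 500895 \left(- \frac{1}{99536}\right) = - \frac{500895}{99536}$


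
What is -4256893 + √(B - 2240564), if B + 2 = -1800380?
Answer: -4256893 + 3*I*√448994 ≈ -4.2569e+6 + 2010.2*I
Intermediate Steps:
B = -1800382 (B = -2 - 1800380 = -1800382)
-4256893 + √(B - 2240564) = -4256893 + √(-1800382 - 2240564) = -4256893 + √(-4040946) = -4256893 + 3*I*√448994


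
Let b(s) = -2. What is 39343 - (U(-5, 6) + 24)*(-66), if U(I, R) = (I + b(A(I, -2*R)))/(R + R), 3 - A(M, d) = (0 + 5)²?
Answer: 81777/2 ≈ 40889.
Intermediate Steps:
A(M, d) = -22 (A(M, d) = 3 - (0 + 5)² = 3 - 1*5² = 3 - 1*25 = 3 - 25 = -22)
U(I, R) = (-2 + I)/(2*R) (U(I, R) = (I - 2)/(R + R) = (-2 + I)/((2*R)) = (-2 + I)*(1/(2*R)) = (-2 + I)/(2*R))
39343 - (U(-5, 6) + 24)*(-66) = 39343 - ((½)*(-2 - 5)/6 + 24)*(-66) = 39343 - ((½)*(⅙)*(-7) + 24)*(-66) = 39343 - (-7/12 + 24)*(-66) = 39343 - 281*(-66)/12 = 39343 - 1*(-3091/2) = 39343 + 3091/2 = 81777/2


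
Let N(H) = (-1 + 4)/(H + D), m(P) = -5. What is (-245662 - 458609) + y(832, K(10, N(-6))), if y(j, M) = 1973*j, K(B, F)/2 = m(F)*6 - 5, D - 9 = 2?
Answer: 937265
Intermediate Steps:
D = 11 (D = 9 + 2 = 11)
N(H) = 3/(11 + H) (N(H) = (-1 + 4)/(H + 11) = 3/(11 + H))
K(B, F) = -70 (K(B, F) = 2*(-5*6 - 5) = 2*(-30 - 5) = 2*(-35) = -70)
(-245662 - 458609) + y(832, K(10, N(-6))) = (-245662 - 458609) + 1973*832 = -704271 + 1641536 = 937265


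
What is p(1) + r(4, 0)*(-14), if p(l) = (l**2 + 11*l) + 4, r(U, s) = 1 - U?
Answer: 58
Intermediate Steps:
p(l) = 4 + l**2 + 11*l
p(1) + r(4, 0)*(-14) = (4 + 1**2 + 11*1) + (1 - 1*4)*(-14) = (4 + 1 + 11) + (1 - 4)*(-14) = 16 - 3*(-14) = 16 + 42 = 58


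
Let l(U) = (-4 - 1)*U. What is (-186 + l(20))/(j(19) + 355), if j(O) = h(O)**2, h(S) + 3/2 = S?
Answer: -1144/2645 ≈ -0.43251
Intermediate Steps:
h(S) = -3/2 + S
l(U) = -5*U
j(O) = (-3/2 + O)**2
(-186 + l(20))/(j(19) + 355) = (-186 - 5*20)/((-3 + 2*19)**2/4 + 355) = (-186 - 100)/((-3 + 38)**2/4 + 355) = -286/((1/4)*35**2 + 355) = -286/((1/4)*1225 + 355) = -286/(1225/4 + 355) = -286/2645/4 = -286*4/2645 = -1144/2645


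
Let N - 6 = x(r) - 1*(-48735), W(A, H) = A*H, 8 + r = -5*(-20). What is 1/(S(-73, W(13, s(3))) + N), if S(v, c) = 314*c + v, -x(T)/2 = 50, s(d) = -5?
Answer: 1/28158 ≈ 3.5514e-5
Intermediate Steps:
r = 92 (r = -8 - 5*(-20) = -8 + 100 = 92)
x(T) = -100 (x(T) = -2*50 = -100)
S(v, c) = v + 314*c
N = 48641 (N = 6 + (-100 - 1*(-48735)) = 6 + (-100 + 48735) = 6 + 48635 = 48641)
1/(S(-73, W(13, s(3))) + N) = 1/((-73 + 314*(13*(-5))) + 48641) = 1/((-73 + 314*(-65)) + 48641) = 1/((-73 - 20410) + 48641) = 1/(-20483 + 48641) = 1/28158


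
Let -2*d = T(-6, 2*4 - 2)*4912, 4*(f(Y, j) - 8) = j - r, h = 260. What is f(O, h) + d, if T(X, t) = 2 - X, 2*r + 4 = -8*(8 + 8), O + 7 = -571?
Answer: -39117/2 ≈ -19559.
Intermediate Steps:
O = -578 (O = -7 - 571 = -578)
r = -66 (r = -2 + (-8*(8 + 8))/2 = -2 + (-8*16)/2 = -2 + (1/2)*(-128) = -2 - 64 = -66)
f(Y, j) = 49/2 + j/4 (f(Y, j) = 8 + (j - 1*(-66))/4 = 8 + (j + 66)/4 = 8 + (66 + j)/4 = 8 + (33/2 + j/4) = 49/2 + j/4)
d = -19648 (d = -(2 - 1*(-6))*4912/2 = -(2 + 6)*4912/2 = -4*4912 = -1/2*39296 = -19648)
f(O, h) + d = (49/2 + (1/4)*260) - 19648 = (49/2 + 65) - 19648 = 179/2 - 19648 = -39117/2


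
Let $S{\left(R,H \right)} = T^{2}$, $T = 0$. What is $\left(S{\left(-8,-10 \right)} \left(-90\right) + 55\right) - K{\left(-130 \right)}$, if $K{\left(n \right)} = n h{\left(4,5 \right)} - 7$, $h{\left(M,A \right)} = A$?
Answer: $712$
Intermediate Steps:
$S{\left(R,H \right)} = 0$ ($S{\left(R,H \right)} = 0^{2} = 0$)
$K{\left(n \right)} = -7 + 5 n$ ($K{\left(n \right)} = n 5 - 7 = 5 n - 7 = -7 + 5 n$)
$\left(S{\left(-8,-10 \right)} \left(-90\right) + 55\right) - K{\left(-130 \right)} = \left(0 \left(-90\right) + 55\right) - \left(-7 + 5 \left(-130\right)\right) = \left(0 + 55\right) - \left(-7 - 650\right) = 55 - -657 = 55 + 657 = 712$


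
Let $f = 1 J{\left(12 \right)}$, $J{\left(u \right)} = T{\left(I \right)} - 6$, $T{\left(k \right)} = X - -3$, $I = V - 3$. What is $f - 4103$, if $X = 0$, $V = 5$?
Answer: $-4106$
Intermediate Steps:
$I = 2$ ($I = 5 - 3 = 2$)
$T{\left(k \right)} = 3$ ($T{\left(k \right)} = 0 - -3 = 0 + 3 = 3$)
$J{\left(u \right)} = -3$ ($J{\left(u \right)} = 3 - 6 = -3$)
$f = -3$ ($f = 1 \left(-3\right) = -3$)
$f - 4103 = -3 - 4103 = -4106$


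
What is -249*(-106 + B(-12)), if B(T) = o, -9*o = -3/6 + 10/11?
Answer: 580917/22 ≈ 26405.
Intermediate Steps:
o = -1/22 (o = -(-3/6 + 10/11)/9 = -(-3*1/6 + 10*(1/11))/9 = -(-1/2 + 10/11)/9 = -1/9*9/22 = -1/22 ≈ -0.045455)
B(T) = -1/22
-249*(-106 + B(-12)) = -249*(-106 - 1/22) = -249*(-2333)/22 = -1*(-580917/22) = 580917/22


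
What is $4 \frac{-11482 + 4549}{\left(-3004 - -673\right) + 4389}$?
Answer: $- \frac{4622}{343} \approx -13.475$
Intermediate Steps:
$4 \frac{-11482 + 4549}{\left(-3004 - -673\right) + 4389} = 4 \left(- \frac{6933}{\left(-3004 + 673\right) + 4389}\right) = 4 \left(- \frac{6933}{-2331 + 4389}\right) = 4 \left(- \frac{6933}{2058}\right) = 4 \left(\left(-6933\right) \frac{1}{2058}\right) = 4 \left(- \frac{2311}{686}\right) = - \frac{4622}{343}$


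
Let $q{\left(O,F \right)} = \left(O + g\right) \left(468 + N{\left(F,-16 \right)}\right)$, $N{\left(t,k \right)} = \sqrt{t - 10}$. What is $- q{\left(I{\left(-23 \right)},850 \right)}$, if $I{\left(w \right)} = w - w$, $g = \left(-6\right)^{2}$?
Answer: $-16848 - 72 \sqrt{210} \approx -17891.0$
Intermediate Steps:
$g = 36$
$I{\left(w \right)} = 0$
$N{\left(t,k \right)} = \sqrt{-10 + t}$
$q{\left(O,F \right)} = \left(36 + O\right) \left(468 + \sqrt{-10 + F}\right)$ ($q{\left(O,F \right)} = \left(O + 36\right) \left(468 + \sqrt{-10 + F}\right) = \left(36 + O\right) \left(468 + \sqrt{-10 + F}\right)$)
$- q{\left(I{\left(-23 \right)},850 \right)} = - (16848 + 36 \sqrt{-10 + 850} + 468 \cdot 0 + 0 \sqrt{-10 + 850}) = - (16848 + 36 \sqrt{840} + 0 + 0 \sqrt{840}) = - (16848 + 36 \cdot 2 \sqrt{210} + 0 + 0 \cdot 2 \sqrt{210}) = - (16848 + 72 \sqrt{210} + 0 + 0) = - (16848 + 72 \sqrt{210}) = -16848 - 72 \sqrt{210}$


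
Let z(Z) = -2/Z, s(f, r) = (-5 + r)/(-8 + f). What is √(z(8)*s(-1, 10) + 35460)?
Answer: √1276565/6 ≈ 188.31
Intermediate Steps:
s(f, r) = (-5 + r)/(-8 + f)
√(z(8)*s(-1, 10) + 35460) = √((-2/8)*((-5 + 10)/(-8 - 1)) + 35460) = √((-2*⅛)*(5/(-9)) + 35460) = √(-(-1)*5/36 + 35460) = √(-¼*(-5/9) + 35460) = √(5/36 + 35460) = √(1276565/36) = √1276565/6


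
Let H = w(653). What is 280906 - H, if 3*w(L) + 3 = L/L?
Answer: 842720/3 ≈ 2.8091e+5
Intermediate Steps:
w(L) = -2/3 (w(L) = -1 + (L/L)/3 = -1 + (1/3)*1 = -1 + 1/3 = -2/3)
H = -2/3 ≈ -0.66667
280906 - H = 280906 - 1*(-2/3) = 280906 + 2/3 = 842720/3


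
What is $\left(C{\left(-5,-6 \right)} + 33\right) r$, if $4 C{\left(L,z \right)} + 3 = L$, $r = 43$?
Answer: $1333$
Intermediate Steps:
$C{\left(L,z \right)} = - \frac{3}{4} + \frac{L}{4}$
$\left(C{\left(-5,-6 \right)} + 33\right) r = \left(\left(- \frac{3}{4} + \frac{1}{4} \left(-5\right)\right) + 33\right) 43 = \left(\left(- \frac{3}{4} - \frac{5}{4}\right) + 33\right) 43 = \left(-2 + 33\right) 43 = 31 \cdot 43 = 1333$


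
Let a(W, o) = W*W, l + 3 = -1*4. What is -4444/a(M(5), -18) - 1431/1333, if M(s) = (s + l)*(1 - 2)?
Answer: -1482394/1333 ≈ -1112.1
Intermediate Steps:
l = -7 (l = -3 - 1*4 = -3 - 4 = -7)
M(s) = 7 - s (M(s) = (s - 7)*(1 - 2) = (-7 + s)*(-1) = 7 - s)
a(W, o) = W²
-4444/a(M(5), -18) - 1431/1333 = -4444/(7 - 1*5)² - 1431/1333 = -4444/(7 - 5)² - 1431*1/1333 = -4444/(2²) - 1431/1333 = -4444/4 - 1431/1333 = -4444*¼ - 1431/1333 = -1111 - 1431/1333 = -1482394/1333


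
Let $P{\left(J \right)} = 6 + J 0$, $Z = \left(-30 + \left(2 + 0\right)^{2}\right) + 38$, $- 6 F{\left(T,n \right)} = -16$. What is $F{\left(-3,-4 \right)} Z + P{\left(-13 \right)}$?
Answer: $38$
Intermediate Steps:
$F{\left(T,n \right)} = \frac{8}{3}$ ($F{\left(T,n \right)} = \left(- \frac{1}{6}\right) \left(-16\right) = \frac{8}{3}$)
$Z = 12$ ($Z = \left(-30 + 2^{2}\right) + 38 = \left(-30 + 4\right) + 38 = -26 + 38 = 12$)
$P{\left(J \right)} = 6$ ($P{\left(J \right)} = 6 + 0 = 6$)
$F{\left(-3,-4 \right)} Z + P{\left(-13 \right)} = \frac{8}{3} \cdot 12 + 6 = 32 + 6 = 38$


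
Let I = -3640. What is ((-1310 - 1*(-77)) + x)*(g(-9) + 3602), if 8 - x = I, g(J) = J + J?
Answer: 8655360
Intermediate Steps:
g(J) = 2*J
x = 3648 (x = 8 - 1*(-3640) = 8 + 3640 = 3648)
((-1310 - 1*(-77)) + x)*(g(-9) + 3602) = ((-1310 - 1*(-77)) + 3648)*(2*(-9) + 3602) = ((-1310 + 77) + 3648)*(-18 + 3602) = (-1233 + 3648)*3584 = 2415*3584 = 8655360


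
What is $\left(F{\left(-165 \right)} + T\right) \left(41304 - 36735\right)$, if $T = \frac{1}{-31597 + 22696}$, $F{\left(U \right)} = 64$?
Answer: $\frac{867596749}{2967} \approx 2.9242 \cdot 10^{5}$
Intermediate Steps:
$T = - \frac{1}{8901}$ ($T = \frac{1}{-8901} = - \frac{1}{8901} \approx -0.00011235$)
$\left(F{\left(-165 \right)} + T\right) \left(41304 - 36735\right) = \left(64 - \frac{1}{8901}\right) \left(41304 - 36735\right) = \frac{569663}{8901} \cdot 4569 = \frac{867596749}{2967}$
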